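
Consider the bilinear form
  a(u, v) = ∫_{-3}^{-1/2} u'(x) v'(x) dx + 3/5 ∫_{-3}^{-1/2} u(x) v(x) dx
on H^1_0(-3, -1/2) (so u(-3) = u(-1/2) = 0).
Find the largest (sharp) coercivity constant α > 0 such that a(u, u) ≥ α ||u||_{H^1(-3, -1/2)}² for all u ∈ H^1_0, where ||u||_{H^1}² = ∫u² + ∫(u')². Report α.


α = (15 + 4*π^2)/(25 + 4*π^2)

Coercivity of a(·,·) on H^1_0(-3, -1/2) means a(u, u) ≥ α ||u||_{H^1}² for every u ∈ H^1_0.
The interval has length L = 5/2, and Poincaré/coercivity depend only on L. Here a(u, u) = ∫(u')² + (3/5)·∫u².
Here 0 < c = 3/5 < 1. The condition a(u,u) ≥ α||u||_{H^1}² reads (1−α)∫(u')² ≥ (α−c)∫u². Any admissible α is ≤ 1 (rapidly oscillating u have ∫u²/∫(u')² → 0), and α = 1 would force 0 ≥ (1−c)∫u², impossible since c < 1; so 1−α > 0. By the sharp Poincaré inequality on H^1_0 of an interval of length L, ∫(u')² ≥ (π/L)²∫u² with equality for the first sine mode sin(π(x−x₀)/L) (x₀ the left endpoint), so the inequality holds for all u iff (1−α)(π/L)² ≥ α − c, i.e. α ≤ ((π/L)² + c)/((π/L)² + 1) = (1 + c(L/π)²)/(1 + (L/π)²). With (π/L)² = 4*π^2/25 and c = 3/5, the largest admissible constant is α = ((π/L)² + c)/((π/L)² + 1).
Simplifying, α = (15 + 4*π^2)/(25 + 4*π^2).


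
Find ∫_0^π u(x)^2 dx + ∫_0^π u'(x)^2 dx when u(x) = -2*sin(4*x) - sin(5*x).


||u||_{H^1(0,π)}^2 = 47*π

u'(x) = -8*cos(4*x) - 5*cos(5*x).
Expand u² and (u')² and integrate term by term on (0, π), using: for integers n ≥ 1, ∫_0^π sin²(nx) dx = ∫_0^π cos²(nx) dx = π/2; for n ≠ n', ∫_0^π sin(nx)sin(n'x) dx = ∫_0^π cos(nx)cos(n'x) dx = 0; and by product-to-sum, ∫_0^π sin(nx)cos(n'x) dx = ½∫_0^π [sin((n+n')x) + sin((n−n')x)] dx, which is 0 when n+n' is even and 2n/(n²−n'²) when n+n' is odd (it need not vanish on (0, π)).
  u² squared terms: (-1)²·∫sin(5x)² dx = 1·π/2 = π/2;  (-2)²·∫sin(4x)² dx = 4·π/2 = 2*π.
  u² cross terms: 2·(-1)·(-2)·∫sin(5x)·sin(4x) dx = 4·(0) = 0.
  So ∫_0^π u² dx = π/2 + 2*π + 0 = 5*π/2.
  (u')² squared terms: (-8)²·∫cos(4x)² dx = 64·π/2 = 32*π;  (-5)²·∫cos(5x)² dx = 25·π/2 = 25*π/2.
  (u')² cross terms: 2·(-8)·(-5)·∫cos(4x)·cos(5x) dx = 80·(0) = 0.
  So ∫_0^π (u')² dx = 32*π + 25*π/2 + 0 = 89*π/2.
||u||_{H^1}^2 = (5*π/2) + (89*π/2) = 47*π.


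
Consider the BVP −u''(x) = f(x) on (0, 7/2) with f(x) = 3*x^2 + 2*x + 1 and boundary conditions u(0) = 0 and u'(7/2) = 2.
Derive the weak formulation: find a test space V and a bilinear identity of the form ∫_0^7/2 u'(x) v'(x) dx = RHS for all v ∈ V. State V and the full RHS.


V = {v ∈ H^1(0, 7/2) : v(0) = 0} (test functions vanish at x = 0 where u is specified); weak form: ∫_0^7/2 u'v' dx = ∫_0^7/2 (3*x^2 + 2*x + 1) v dx + 2·v(7/2) for all v ∈ V.

Multiply both sides by a test function v and integrate from 0 to 7/2:
  ∫_0^7/2 −u''(x) v(x) dx = ∫_0^7/2 f(x) v(x) dx.
Integrate the LHS by parts once:
  ∫_0^7/2 −u'' v dx = −[u'(x) v(x)]_0^7/2 + ∫_0^7/2 u'(x) v'(x) dx.
Thus ∫_0^7/2 u'(x) v'(x) dx = ∫_0^7/2 f(x) v(x) dx + [u'(x) v(x)]_0^7/2.
Choose V so that boundary terms are either known or forced to vanish.
Mixed BC: u(0) = 0 (Dirichlet) and u'(7/2) = 2 (Neumann). Define V = {v ∈ H^1(0, 7/2) : v(0) = 0}. Then [u' v]_0^7/2 = u'(7/2)·v(7/2) − u'(0)·0 = 2·v(7/2).
Weak formulation: find u (satisfying any essential BC) such that ∫_0^7/2 u'(x) v'(x) dx = ∫_0^7/2 f v dx + 2·v(7/2) for all v ∈ V (Dirichlet at 0 absorbed into V; Neumann datum at x = 7/2 contributes the boundary term).
Substituting f(x) = 3*x^2 + 2*x + 1, the right-hand side is ∫_0^7/2 (3*x^2 + 2*x + 1) v dx + 2·v(7/2).


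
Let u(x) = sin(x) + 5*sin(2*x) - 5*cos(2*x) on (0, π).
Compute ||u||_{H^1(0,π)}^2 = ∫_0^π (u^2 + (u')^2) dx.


||u||_{H^1(0,π)}^2 = 100/3 + 126*π

u'(x) = 10*sin(2*x) + cos(x) + 10*cos(2*x).
Expand u² and (u')² and integrate term by term on (0, π), using: for integers n ≥ 1, ∫_0^π sin²(nx) dx = ∫_0^π cos²(nx) dx = π/2; for n ≠ n', ∫_0^π sin(nx)sin(n'x) dx = ∫_0^π cos(nx)cos(n'x) dx = 0; and by product-to-sum, ∫_0^π sin(nx)cos(n'x) dx = ½∫_0^π [sin((n+n')x) + sin((n−n')x)] dx, which is 0 when n+n' is even and 2n/(n²−n'²) when n+n' is odd (it need not vanish on (0, π)).
  u² squared terms: (-5)²·∫cos(2x)² dx = 25·π/2 = 25*π/2;  (5)²·∫sin(2x)² dx = 25·π/2 = 25*π/2;  (1)²·∫sin(x)² dx = 1·π/2 = π/2.
  u² cross terms: 2·(-5)·(5)·∫cos(2x)·sin(2x) dx = -50·(0) = 0;  2·(-5)·(1)·∫cos(2x)·sin(x) dx = -10·(-2/3) = 20/3;  2·(5)·(1)·∫sin(2x)·sin(x) dx = 10·(0) = 0.
  So ∫_0^π u² dx = 25*π/2 + 25*π/2 + π/2 + 0 + 20/3 + 0 = 20/3 + 51*π/2.
  (u')² squared terms: (10)²·∫cos(2x)² dx = 100·π/2 = 50*π;  (10)²·∫sin(2x)² dx = 100·π/2 = 50*π;  (1)²·∫cos(x)² dx = 1·π/2 = π/2.
  (u')² cross terms: 2·(10)·(10)·∫cos(2x)·sin(2x) dx = 200·(0) = 0;  2·(10)·(1)·∫cos(2x)·cos(x) dx = 20·(0) = 0;  2·(10)·(1)·∫sin(2x)·cos(x) dx = 20·(4/3) = 80/3.
  So ∫_0^π (u')² dx = 50*π + 50*π + π/2 + 0 + 0 + 80/3 = 80/3 + 201*π/2.
||u||_{H^1}^2 = (20/3 + 51*π/2) + (80/3 + 201*π/2) = 100/3 + 126*π.


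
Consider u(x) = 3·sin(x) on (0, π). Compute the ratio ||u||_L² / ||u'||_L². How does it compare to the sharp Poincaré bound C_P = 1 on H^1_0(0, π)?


||u||_L² / ||u'||_L² = 1 = C_P.

u(x) = 3·sin(x), so u'(x) = 3*cos(x).
Writing u(x) = A·sin(kπx/L) with A = 3 and k = 1, use ∫_0^L sin²(kπx/L) dx = L/2 and ∫_0^L cos²(kπx/L) dx = L/2.
u² = 9·sin²(x) and (u')² = 9·cos²(x), and each of sin², cos² integrates to L/2 = π/2 over (0, π).
∫_0^π u² dx = 9*π/2, so ||u||_L² = 3*sqrt(2)*sqrt(π)/2.
∫_0^π (u')² dx = 9*π/2, so ||u'||_L² = 3*sqrt(2)*sqrt(π)/2.
Ratio ||u||_L² / ||u'||_L² = 1.
Sharp Poincaré constant on H^1_0(0, π) is C_P = L/π = 1, achieved by sin(x).
This is the k = 1 eigenfunction (up to amplitude), so the ratio equals the sharp Poincaré constant exactly.


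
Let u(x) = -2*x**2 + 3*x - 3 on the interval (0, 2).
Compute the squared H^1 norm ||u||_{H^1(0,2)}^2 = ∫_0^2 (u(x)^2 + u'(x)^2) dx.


||u||_{H^1}^2 = 424/15

The H^1 norm (squared) on an interval (0, L) is
  ||u||_{H^1}^2 = ∫_0^L u(x)^2 dx + ∫_0^L u'(x)^2 dx.
Compute u'(x) = 3 - 4*x.
Then u(x)^2 = 4*x**4 - 12*x**3 + 21*x**2 - 18*x + 9 and u'(x)^2 = 16*x**2 - 24*x + 9.
Integrate each monomial from 0 to 2 using ∫_0^2 c·x^n dx = c·2^(n+1)/(n+1):
  ∫_0^2 u(x)^2 dx = ∫_0^2 (4*x^4 - 12*x^3 + 21*x^2 - 18*x + 9) dx. Term by term:
    ∫_0^2 4*x^4 dx = 128/5;  ∫_0^2 -12*x^3 dx = -48;  ∫_0^2 21*x^2 dx = 56;
    ∫_0^2 -18*x dx = -36;  ∫_0^2 9 dx = 18.
  Sum: 128/5 − 48 + 56 − 36 + 18 = 78/5.
  ∫_0^2 u'(x)^2 dx = ∫_0^2 (16*x^2 - 24*x + 9) dx. Term by term:
    ∫_0^2 16*x^2 dx = 128/3;  ∫_0^2 -24*x dx = -48;  ∫_0^2 9 dx = 18.
  Sum: 128/3 − 48 + 18 = 38/3.
Adding: ||u||_{H^1}^2 = 78/5 + 38/3 = 424/15.


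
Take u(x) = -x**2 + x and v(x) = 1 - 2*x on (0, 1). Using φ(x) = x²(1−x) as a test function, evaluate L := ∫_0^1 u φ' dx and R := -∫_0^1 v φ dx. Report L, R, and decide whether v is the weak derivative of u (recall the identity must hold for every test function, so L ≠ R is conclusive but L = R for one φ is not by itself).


LHS = 1/60, RHS = 1/60. Yes, v = u' weakly.

u(x) = -x**2 + x, classical derivative u'(x) = 1 - 2*x.
φ(x) = x²(1−x), so φ'(x) = x*(2 - 3*x).
Note φ(0) = φ(1) = 0, so the boundary term u·φ vanishes.
LHS = ∫_0^1 u(x) φ'(x) dx = ∫_0^1 (3*x^4 - 5*x^3 + 2*x^2) dx. Term by term:
  ∫_0^1 3*x^4 dx = 3/5;  ∫_0^1 -5*x^3 dx = -5/4;  ∫_0^1 2*x^2 dx = 2/3.
Sum: 3/5 − 5/4 + 2/3 = 1/60.
So LHS = 1/60.
∫_0^1 v(x) φ(x) dx = ∫_0^1 (2*x^4 - 3*x^3 + x^2) dx. Term by term:
  ∫_0^1 2*x^4 dx = 2/5;  ∫_0^1 -3*x^3 dx = -3/4;  ∫_0^1 x^2 dx = 1/3.
Sum: 2/5 − 3/4 + 1/3 = -1/60.
So RHS = -∫_0^1 v(x) φ(x) dx = 1/60.
LHS = RHS, so the identity holds for this test φ.
Moreover u is smooth here and v(x) = u'(x) = 1 - 2*x pointwise, so the identity holds for every test function. Hence v is the weak derivative of u.


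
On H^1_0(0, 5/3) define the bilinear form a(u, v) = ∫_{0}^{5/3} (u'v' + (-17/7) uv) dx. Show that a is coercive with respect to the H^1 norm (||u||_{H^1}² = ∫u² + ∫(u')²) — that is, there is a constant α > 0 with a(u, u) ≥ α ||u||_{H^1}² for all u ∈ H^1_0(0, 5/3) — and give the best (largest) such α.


α = (-425 + 63*π^2)/(7*(25 + 9*π^2))

Coercivity of a(·,·) on H^1_0(0, 5/3) means a(u, u) ≥ α ||u||_{H^1}² for every u ∈ H^1_0.
The interval has length L = 5/3, and Poincaré/coercivity depend only on L. Here a(u, u) = ∫(u')² + (-17/7)·∫u².
Here c = -17/7 < 0 with |c| < (π/L)² = 9*π^2/25, so coercivity still holds. The condition a(u,u) ≥ α||u||_{H^1}² reads (1−α)∫(u')² ≥ (α−c)∫u². Any admissible α is ≤ 1 (rapidly oscillating u have ∫u²/∫(u')² → 0), and α = 1 would force 0 ≥ (1−c)∫u², impossible since c < 1; so 1−α > 0. By the sharp Poincaré inequality on H^1_0 of an interval of length L, ∫(u')² ≥ (π/L)²∫u² with equality for the first sine mode sin(π(x−x₀)/L) (x₀ the left endpoint), so the inequality holds for all u iff (1−α)(π/L)² ≥ α − c, i.e. α ≤ ((π/L)² + c)/((π/L)² + 1) = (1 + c(L/π)²)/(1 + (L/π)²). (Direct route, valid since c ≤ 0: Poincaré gives c∫u² ≥ c(L/π)²∫(u')², so a(u,u) ≥ (1 + c(L/π)²)∫(u')², while ||u||_{H^1}² ≤ (1 + (L/π)²)∫(u')²; dividing yields the same α.) With (π/L)² = 9*π^2/25 and c = -17/7, the largest admissible constant is α = ((π/L)² + c)/((π/L)² + 1).
Simplifying, α = (-425 + 63*π^2)/(7*(25 + 9*π^2)).


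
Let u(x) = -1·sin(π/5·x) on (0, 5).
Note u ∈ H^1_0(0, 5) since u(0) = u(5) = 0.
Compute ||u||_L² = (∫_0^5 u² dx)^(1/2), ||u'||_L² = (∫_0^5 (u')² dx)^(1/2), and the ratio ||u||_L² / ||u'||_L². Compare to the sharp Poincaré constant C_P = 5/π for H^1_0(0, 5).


||u||_L² / ||u'||_L² = 5/π = C_P.

u(x) = -1·sin(π/5·x), so u'(x) = -π*cos(π*x/5)/5.
Writing u(x) = A·sin(kπx/L) with A = -1 and k = 1, use ∫_0^L sin²(kπx/L) dx = L/2 and ∫_0^L cos²(kπx/L) dx = L/2.
u² = 1·sin²(π/5·x) and (u')² = π^2/25·cos²(π/5·x), and each of sin², cos² integrates to L/2 = 5/2 over (0, 5).
∫_0^5 u² dx = 5/2, so ||u||_L² = sqrt(10)/2.
∫_0^5 (u')² dx = π^2/10, so ||u'||_L² = sqrt(10)*π/10.
Ratio ||u||_L² / ||u'||_L² = 5/π.
Sharp Poincaré constant on H^1_0(0, 5) is C_P = L/π = 5/π, achieved by sin(π/5·x).
This is the k = 1 eigenfunction (up to amplitude), so the ratio equals the sharp Poincaré constant exactly.


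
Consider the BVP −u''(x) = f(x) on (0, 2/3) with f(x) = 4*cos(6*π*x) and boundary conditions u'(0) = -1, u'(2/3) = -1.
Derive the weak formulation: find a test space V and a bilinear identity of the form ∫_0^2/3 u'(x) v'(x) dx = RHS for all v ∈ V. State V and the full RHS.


V = H^1(0, 2/3) (v unrestricted at boundary; u is determined up to an additive constant); weak form: ∫_0^2/3 u'v' dx = ∫_0^2/3 (4*cos(6*π*x)) v dx − v(2/3) + v(0) for all v ∈ V.

Multiply both sides by a test function v and integrate from 0 to 2/3:
  ∫_0^2/3 −u''(x) v(x) dx = ∫_0^2/3 f(x) v(x) dx.
Integrate the LHS by parts once:
  ∫_0^2/3 −u'' v dx = −[u'(x) v(x)]_0^2/3 + ∫_0^2/3 u'(x) v'(x) dx.
Thus ∫_0^2/3 u'(x) v'(x) dx = ∫_0^2/3 f(x) v(x) dx + [u'(x) v(x)]_0^2/3.
Choose V so that boundary terms are either known or forced to vanish.
u has inhomogeneous Neumann u'(0) = -1, u'(2/3) = -1. [u' v]_0^2/3 = (-1)·v(2/3) − (-1)·v(0) = − v(2/3) + v(0). Take V = H^1(0, 2/3); boundary term becomes part of RHS.
Weak formulation: find u (satisfying any essential BC) such that ∫_0^2/3 u'(x) v'(x) dx = ∫_0^2/3 f v dx − v(2/3) + v(0) for all v ∈ V (Neumann data are natural BCs: they enter the RHS as boundary terms).
Substituting f(x) = 4*cos(6*π*x), the right-hand side is ∫_0^2/3 (4*cos(6*π*x)) v dx − v(2/3) + v(0).
Compatibility check (pure Neumann): taking v ≡ 1 ∈ V gives 0 = ∫_0^2/3 f dx + (-1) − (-1), i.e. ∫_0^2/3 f dx must equal u'(0) − u'(2/3) = 0. Indeed ∫_0^2/3 (4*cos(6*π*x)) dx = 0, so the data are compatible. The solution is then unique only up to an additive constant (fix it e.g. by requiring ∫_0^2/3 u dx = 0).


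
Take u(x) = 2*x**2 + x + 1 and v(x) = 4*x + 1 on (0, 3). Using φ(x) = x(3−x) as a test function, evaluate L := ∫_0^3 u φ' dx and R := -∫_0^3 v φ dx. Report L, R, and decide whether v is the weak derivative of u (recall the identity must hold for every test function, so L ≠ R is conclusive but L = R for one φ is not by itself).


LHS = -63/2, RHS = -63/2. Yes, v = u' weakly.

u(x) = 2*x**2 + x + 1, classical derivative u'(x) = 4*x + 1.
φ(x) = x(3−x), so φ'(x) = 3 - 2*x.
Note φ(0) = φ(3) = 0, so the boundary term u·φ vanishes.
LHS = ∫_0^3 u(x) φ'(x) dx = ∫_0^3 (-4*x^3 + 4*x^2 + x + 3) dx. Term by term:
  ∫_0^3 -4*x^3 dx = -81;  ∫_0^3 4*x^2 dx = 36;  ∫_0^3 x dx = 9/2;
  ∫_0^3 3 dx = 9.
Sum: -81 + 36 + 9/2 + 9 = -63/2.
So LHS = -63/2.
∫_0^3 v(x) φ(x) dx = ∫_0^3 (-4*x^3 + 11*x^2 + 3*x) dx. Term by term:
  ∫_0^3 -4*x^3 dx = -81;  ∫_0^3 11*x^2 dx = 99;  ∫_0^3 3*x dx = 27/2.
Sum: -81 + 99 + 27/2 = 63/2.
So RHS = -∫_0^3 v(x) φ(x) dx = -63/2.
LHS = RHS, so the identity holds for this test φ.
Moreover u is smooth here and v(x) = u'(x) = 4*x + 1 pointwise, so the identity holds for every test function. Hence v is the weak derivative of u.


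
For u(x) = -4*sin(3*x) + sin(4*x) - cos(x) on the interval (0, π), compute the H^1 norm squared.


||u||_{H^1(0,π)}^2 = -32/15 + 179*π/2

u'(x) = sin(x) - 12*cos(3*x) + 4*cos(4*x).
Expand u² and (u')² and integrate term by term on (0, π), using: for integers n ≥ 1, ∫_0^π sin²(nx) dx = ∫_0^π cos²(nx) dx = π/2; for n ≠ n', ∫_0^π sin(nx)sin(n'x) dx = ∫_0^π cos(nx)cos(n'x) dx = 0; and by product-to-sum, ∫_0^π sin(nx)cos(n'x) dx = ½∫_0^π [sin((n+n')x) + sin((n−n')x)] dx, which is 0 when n+n' is even and 2n/(n²−n'²) when n+n' is odd (it need not vanish on (0, π)).
  u² squared terms: (-1)²·∫cos(x)² dx = 1·π/2 = π/2;  (-4)²·∫sin(3x)² dx = 16·π/2 = 8*π;  (1)²·∫sin(4x)² dx = 1·π/2 = π/2.
  u² cross terms: 2·(-1)·(-4)·∫cos(x)·sin(3x) dx = 8·(0) = 0;  2·(-1)·(1)·∫cos(x)·sin(4x) dx = -2·(8/15) = -16/15;  2·(-4)·(1)·∫sin(3x)·sin(4x) dx = -8·(0) = 0.
  So ∫_0^π u² dx = π/2 + 8*π + π/2 + 0 − 16/15 + 0 = -16/15 + 9*π.
  (u')² squared terms: (-12)²·∫cos(3x)² dx = 144·π/2 = 72*π;  (4)²·∫cos(4x)² dx = 16·π/2 = 8*π;  (1)²·∫sin(x)² dx = 1·π/2 = π/2.
  (u')² cross terms: 2·(-12)·(4)·∫cos(3x)·cos(4x) dx = -96·(0) = 0;  2·(-12)·(1)·∫cos(3x)·sin(x) dx = -24·(0) = 0;  2·(4)·(1)·∫cos(4x)·sin(x) dx = 8·(-2/15) = -16/15.
  So ∫_0^π (u')² dx = 72*π + 8*π + π/2 + 0 + 0 − 16/15 = -16/15 + 161*π/2.
||u||_{H^1}^2 = (-16/15 + 9*π) + (-16/15 + 161*π/2) = -32/15 + 179*π/2.


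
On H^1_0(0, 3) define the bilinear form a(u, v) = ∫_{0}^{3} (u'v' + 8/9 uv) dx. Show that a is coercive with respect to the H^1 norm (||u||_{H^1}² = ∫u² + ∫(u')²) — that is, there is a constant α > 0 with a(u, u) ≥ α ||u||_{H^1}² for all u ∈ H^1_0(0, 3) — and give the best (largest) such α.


α = (8 + π^2)/(9 + π^2)

Coercivity of a(·,·) on H^1_0(0, 3) means a(u, u) ≥ α ||u||_{H^1}² for every u ∈ H^1_0.
The interval has length L = 3, and Poincaré/coercivity depend only on L. Here a(u, u) = ∫(u')² + (8/9)·∫u².
Here 0 < c = 8/9 < 1. The condition a(u,u) ≥ α||u||_{H^1}² reads (1−α)∫(u')² ≥ (α−c)∫u². Any admissible α is ≤ 1 (rapidly oscillating u have ∫u²/∫(u')² → 0), and α = 1 would force 0 ≥ (1−c)∫u², impossible since c < 1; so 1−α > 0. By the sharp Poincaré inequality on H^1_0 of an interval of length L, ∫(u')² ≥ (π/L)²∫u² with equality for the first sine mode sin(π(x−x₀)/L) (x₀ the left endpoint), so the inequality holds for all u iff (1−α)(π/L)² ≥ α − c, i.e. α ≤ ((π/L)² + c)/((π/L)² + 1) = (1 + c(L/π)²)/(1 + (L/π)²). With (π/L)² = π^2/9 and c = 8/9, the largest admissible constant is α = ((π/L)² + c)/((π/L)² + 1).
Simplifying, α = (8 + π^2)/(9 + π^2).


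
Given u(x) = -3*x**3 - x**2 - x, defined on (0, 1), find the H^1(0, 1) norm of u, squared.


||u||_{H^1}^2 = 8411/210

The H^1 norm (squared) on an interval (0, L) is
  ||u||_{H^1}^2 = ∫_0^L u(x)^2 dx + ∫_0^L u'(x)^2 dx.
Compute u'(x) = -9*x**2 - 2*x - 1.
Then u(x)^2 = 9*x**6 + 6*x**5 + 7*x**4 + 2*x**3 + x**2 and u'(x)^2 = 81*x**4 + 36*x**3 + 22*x**2 + 4*x + 1.
Integrate each monomial from 0 to 1 using ∫_0^1 c·x^n dx = c·1^(n+1)/(n+1):
  ∫_0^1 u(x)^2 dx = ∫_0^1 (9*x^6 + 6*x^5 + 7*x^4 + 2*x^3 + x^2) dx. Term by term:
    ∫_0^1 9*x^6 dx = 9/7;  ∫_0^1 6*x^5 dx = 1;  ∫_0^1 7*x^4 dx = 7/5;
    ∫_0^1 2*x^3 dx = 1/2;  ∫_0^1 x^2 dx = 1/3.
  Sum: 9/7 + 1 + 7/5 + 1/2 + 1/3 = 949/210.
  ∫_0^1 u'(x)^2 dx = ∫_0^1 (81*x^4 + 36*x^3 + 22*x^2 + 4*x + 1) dx. Term by term:
    ∫_0^1 81*x^4 dx = 81/5;  ∫_0^1 36*x^3 dx = 9;  ∫_0^1 22*x^2 dx = 22/3;
    ∫_0^1 4*x dx = 2;  ∫_0^1 1 dx = 1.
  Sum: 81/5 + 9 + 22/3 + 2 + 1 = 533/15.
Adding: ||u||_{H^1}^2 = 949/210 + 533/15 = 8411/210.


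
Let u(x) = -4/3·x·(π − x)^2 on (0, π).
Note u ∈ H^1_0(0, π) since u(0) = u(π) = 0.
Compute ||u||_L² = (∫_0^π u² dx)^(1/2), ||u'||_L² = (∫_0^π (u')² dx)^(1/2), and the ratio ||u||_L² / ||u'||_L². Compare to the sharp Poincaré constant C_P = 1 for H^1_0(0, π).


||u||_L² / ||u'||_L² = sqrt(14)*π/14 < C_P = 1.

u(x) = -4/3·x·(π − x)^2, so u'(x) = 4*(π - 3*x)*(x - π)/3.
u(x) = -4/3·x·(π − x)^2 vanishes at x = 0 and x = π, so u ∈ H^1_0(0, π). Differentiate via the product rule and integrate the resulting polynomials term by term.
  ∫_0^π u² dx = ∫_0^π (16*x^6/9 - 64*π*x^5/9 + 32*π^2*x^4/3 - 64*π^3*x^3/9 + 16*π^4*x^2/9) dx. Term by term:
    ∫_0^π 16*x^6/9 dx = 16*π^7/63;  ∫_0^π -64*π*x^5/9 dx = -32*π^7/27;  ∫_0^π 32*π^2*x^4/3 dx = 32*π^7/15;
    ∫_0^π -64*π^3*x^3/9 dx = -16*π^7/9;  ∫_0^π 16*π^4*x^2/9 dx = 16*π^7/27.
  Sum: 16*π^7/63 − 32*π^7/27 + 32*π^7/15 − 16*π^7/9 + 16*π^7/27 = 16*π^7/945.
  ∫_0^π (u')² dx = ∫_0^π (16*x^4 - 128*π*x^3/3 + 352*π^2*x^2/9 - 128*π^3*x/9 + 16*π^4/9) dx. Term by term:
    ∫_0^π 16*x^4 dx = 16*π^5/5;  ∫_0^π -128*π*x^3/3 dx = -32*π^5/3;  ∫_0^π 352*π^2*x^2/9 dx = 352*π^5/27;
    ∫_0^π -128*π^3*x/9 dx = -64*π^5/9;  ∫_0^π 16*π^4/9 dx = 16*π^5/9.
  Sum: 16*π^5/5 − 32*π^5/3 + 352*π^5/27 − 64*π^5/9 + 16*π^5/9 = 32*π^5/135.
∫_0^π u² dx = 16*π^7/945, so ||u||_L² = 4*sqrt(105)*π^(7/2)/315.
∫_0^π (u')² dx = 32*π^5/135, so ||u'||_L² = 4*sqrt(30)*π^(5/2)/45.
Ratio ||u||_L² / ||u'||_L² = sqrt(14)*π/14.
Sharp Poincaré constant on H^1_0(0, π) is C_P = L/π = 1, achieved by sin(x).
A polynomial bump cannot attain the sharp Poincaré constant (only the first sine eigenfunction does), so the ratio is strictly less than C_P, consistent with ||u||_L² ≤ C_P ||u'||_L².


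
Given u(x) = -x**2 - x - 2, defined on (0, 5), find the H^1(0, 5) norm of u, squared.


||u||_{H^1}^2 = 2875/2

The H^1 norm (squared) on an interval (0, L) is
  ||u||_{H^1}^2 = ∫_0^L u(x)^2 dx + ∫_0^L u'(x)^2 dx.
Compute u'(x) = -2*x - 1.
Then u(x)^2 = x**4 + 2*x**3 + 5*x**2 + 4*x + 4 and u'(x)^2 = 4*x**2 + 4*x + 1.
Integrate each monomial from 0 to 5 using ∫_0^5 c·x^n dx = c·5^(n+1)/(n+1):
  ∫_0^5 u(x)^2 dx = ∫_0^5 (x^4 + 2*x^3 + 5*x^2 + 4*x + 4) dx. Term by term:
    ∫_0^5 x^4 dx = 625;  ∫_0^5 2*x^3 dx = 625/2;  ∫_0^5 5*x^2 dx = 625/3;
    ∫_0^5 4*x dx = 50;  ∫_0^5 4 dx = 20.
  Sum: 625 + 625/2 + 625/3 + 50 + 20 = 7295/6.
  ∫_0^5 u'(x)^2 dx = ∫_0^5 (4*x^2 + 4*x + 1) dx. Term by term:
    ∫_0^5 4*x^2 dx = 500/3;  ∫_0^5 4*x dx = 50;  ∫_0^5 1 dx = 5.
  Sum: 500/3 + 50 + 5 = 665/3.
Adding: ||u||_{H^1}^2 = 7295/6 + 665/3 = 2875/2.


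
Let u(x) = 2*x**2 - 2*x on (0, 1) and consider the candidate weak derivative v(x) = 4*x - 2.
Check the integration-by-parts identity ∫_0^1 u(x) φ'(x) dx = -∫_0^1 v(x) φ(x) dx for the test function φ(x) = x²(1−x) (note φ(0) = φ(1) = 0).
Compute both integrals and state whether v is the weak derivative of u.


LHS = -1/30, RHS = -1/30. Yes, v = u' weakly.

u(x) = 2*x**2 - 2*x, classical derivative u'(x) = 4*x - 2.
φ(x) = x²(1−x), so φ'(x) = x*(2 - 3*x).
Note φ(0) = φ(1) = 0, so the boundary term u·φ vanishes.
LHS = ∫_0^1 u(x) φ'(x) dx = ∫_0^1 (-6*x^4 + 10*x^3 - 4*x^2) dx. Term by term:
  ∫_0^1 -6*x^4 dx = -6/5;  ∫_0^1 10*x^3 dx = 5/2;  ∫_0^1 -4*x^2 dx = -4/3.
Sum: -6/5 + 5/2 − 4/3 = -1/30.
So LHS = -1/30.
∫_0^1 v(x) φ(x) dx = ∫_0^1 (-4*x^4 + 6*x^3 - 2*x^2) dx. Term by term:
  ∫_0^1 -4*x^4 dx = -4/5;  ∫_0^1 6*x^3 dx = 3/2;  ∫_0^1 -2*x^2 dx = -2/3.
Sum: -4/5 + 3/2 − 2/3 = 1/30.
So RHS = -∫_0^1 v(x) φ(x) dx = -1/30.
LHS = RHS, so the identity holds for this test φ.
Moreover u is smooth here and v(x) = u'(x) = 4*x - 2 pointwise, so the identity holds for every test function. Hence v is the weak derivative of u.


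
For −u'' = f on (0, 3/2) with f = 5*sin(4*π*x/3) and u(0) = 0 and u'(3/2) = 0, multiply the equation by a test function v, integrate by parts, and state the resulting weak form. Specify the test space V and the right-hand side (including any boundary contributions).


V = {v ∈ H^1(0, 3/2) : v(0) = 0} (test functions vanish at x = 0 where u is specified); weak form: ∫_0^3/2 u'v' dx = ∫_0^3/2 (5*sin(4*π*x/3)) v dx for all v ∈ V.

Multiply both sides by a test function v and integrate from 0 to 3/2:
  ∫_0^3/2 −u''(x) v(x) dx = ∫_0^3/2 f(x) v(x) dx.
Integrate the LHS by parts once:
  ∫_0^3/2 −u'' v dx = −[u'(x) v(x)]_0^3/2 + ∫_0^3/2 u'(x) v'(x) dx.
Thus ∫_0^3/2 u'(x) v'(x) dx = ∫_0^3/2 f(x) v(x) dx + [u'(x) v(x)]_0^3/2.
Choose V so that boundary terms are either known or forced to vanish.
Mixed BC: u(0) = 0 (Dirichlet) and u'(3/2) = 0 (Neumann). Define V = {v ∈ H^1(0, 3/2) : v(0) = 0}. Then [u' v]_0^3/2 = u'(3/2)·v(3/2) − u'(0)·0 = 0.
Weak formulation: find u (satisfying any essential BC) such that ∫_0^3/2 u'(x) v'(x) dx = ∫_0^3/2 f v dx for all v ∈ V (Dirichlet at 0 absorbed into V; the Neumann datum at x = 3/2 is zero, so no boundary term remains).
Substituting f(x) = 5*sin(4*π*x/3), the right-hand side is ∫_0^3/2 (5*sin(4*π*x/3)) v dx.


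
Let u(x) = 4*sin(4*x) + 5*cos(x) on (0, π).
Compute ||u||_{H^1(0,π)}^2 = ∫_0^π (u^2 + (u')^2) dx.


||u||_{H^1(0,π)}^2 = 128/3 + 161*π

u'(x) = -5*sin(x) + 16*cos(4*x).
Expand u² and (u')² and integrate term by term on (0, π), using: for integers n ≥ 1, ∫_0^π sin²(nx) dx = ∫_0^π cos²(nx) dx = π/2; for n ≠ n', ∫_0^π sin(nx)sin(n'x) dx = ∫_0^π cos(nx)cos(n'x) dx = 0; and by product-to-sum, ∫_0^π sin(nx)cos(n'x) dx = ½∫_0^π [sin((n+n')x) + sin((n−n')x)] dx, which is 0 when n+n' is even and 2n/(n²−n'²) when n+n' is odd (it need not vanish on (0, π)).
  u² squared terms: (4)²·∫sin(4x)² dx = 16·π/2 = 8*π;  (5)²·∫cos(x)² dx = 25·π/2 = 25*π/2.
  u² cross terms: 2·(4)·(5)·∫sin(4x)·cos(x) dx = 40·(8/15) = 64/3.
  So ∫_0^π u² dx = 8*π + 25*π/2 + 64/3 = 64/3 + 41*π/2.
  (u')² squared terms: (-5)²·∫sin(x)² dx = 25·π/2 = 25*π/2;  (16)²·∫cos(4x)² dx = 256·π/2 = 128*π.
  (u')² cross terms: 2·(-5)·(16)·∫sin(x)·cos(4x) dx = -160·(-2/15) = 64/3.
  So ∫_0^π (u')² dx = 25*π/2 + 128*π + 64/3 = 64/3 + 281*π/2.
||u||_{H^1}^2 = (64/3 + 41*π/2) + (64/3 + 281*π/2) = 128/3 + 161*π.


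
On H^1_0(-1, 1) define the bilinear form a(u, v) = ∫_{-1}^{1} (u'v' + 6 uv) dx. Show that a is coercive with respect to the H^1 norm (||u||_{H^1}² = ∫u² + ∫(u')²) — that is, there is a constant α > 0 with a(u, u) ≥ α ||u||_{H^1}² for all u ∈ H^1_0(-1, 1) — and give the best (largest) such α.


α = 1

Coercivity of a(·,·) on H^1_0(-1, 1) means a(u, u) ≥ α ||u||_{H^1}² for every u ∈ H^1_0.
The interval has length L = 2, and Poincaré/coercivity depend only on L. Here a(u, u) = ∫(u')² + (6)·∫u².
Here c = 6 ≥ 1, so a(u,u) = ∫(u')² + c∫u² ≥ ∫(u')² + ∫u² = ||u||_{H^1}², i.e. α = 1 works. No larger α is possible: a(u,u) ≥ α||u||_{H^1}² means (1−α)∫(u')² ≥ (α−c)∫u², and for the modes u_n = sin(nπ(x−x₀)/L) (x₀ the left endpoint) one has ∫u_n²/∫(u_n')² = (L/(nπ))² → 0, so a(u_n,u_n)/||u_n||_{H^1}² → 1. Hence the optimal constant is α = 1.
Therefore α = 1.


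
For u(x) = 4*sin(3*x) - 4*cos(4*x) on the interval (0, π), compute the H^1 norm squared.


||u||_{H^1(0,π)}^2 = 3264/7 + 216*π

u'(x) = 16*sin(4*x) + 12*cos(3*x).
Expand u² and (u')² and integrate term by term on (0, π), using: for integers n ≥ 1, ∫_0^π sin²(nx) dx = ∫_0^π cos²(nx) dx = π/2; for n ≠ n', ∫_0^π sin(nx)sin(n'x) dx = ∫_0^π cos(nx)cos(n'x) dx = 0; and by product-to-sum, ∫_0^π sin(nx)cos(n'x) dx = ½∫_0^π [sin((n+n')x) + sin((n−n')x)] dx, which is 0 when n+n' is even and 2n/(n²−n'²) when n+n' is odd (it need not vanish on (0, π)).
  u² squared terms: (-4)²·∫cos(4x)² dx = 16·π/2 = 8*π;  (4)²·∫sin(3x)² dx = 16·π/2 = 8*π.
  u² cross terms: 2·(-4)·(4)·∫cos(4x)·sin(3x) dx = -32·(-6/7) = 192/7.
  So ∫_0^π u² dx = 8*π + 8*π + 192/7 = 192/7 + 16*π.
  (u')² squared terms: (12)²·∫cos(3x)² dx = 144·π/2 = 72*π;  (16)²·∫sin(4x)² dx = 256·π/2 = 128*π.
  (u')² cross terms: 2·(12)·(16)·∫cos(3x)·sin(4x) dx = 384·(8/7) = 3072/7.
  So ∫_0^π (u')² dx = 72*π + 128*π + 3072/7 = 3072/7 + 200*π.
||u||_{H^1}^2 = (192/7 + 16*π) + (3072/7 + 200*π) = 3264/7 + 216*π.


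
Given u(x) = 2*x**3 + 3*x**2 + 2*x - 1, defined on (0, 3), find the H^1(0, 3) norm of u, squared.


||u||_{H^1}^2 = 263568/35

The H^1 norm (squared) on an interval (0, L) is
  ||u||_{H^1}^2 = ∫_0^L u(x)^2 dx + ∫_0^L u'(x)^2 dx.
Compute u'(x) = 6*x**2 + 6*x + 2.
Then u(x)^2 = 4*x**6 + 12*x**5 + 17*x**4 + 8*x**3 - 2*x**2 - 4*x + 1 and u'(x)^2 = 36*x**4 + 72*x**3 + 60*x**2 + 24*x + 4.
Integrate each monomial from 0 to 3 using ∫_0^3 c·x^n dx = c·3^(n+1)/(n+1):
  ∫_0^3 u(x)^2 dx = ∫_0^3 (4*x^6 + 12*x^5 + 17*x^4 + 8*x^3 - 2*x^2 - 4*x + 1) dx. Term by term:
    ∫_0^3 4*x^6 dx = 8748/7;  ∫_0^3 12*x^5 dx = 1458;  ∫_0^3 17*x^4 dx = 4131/5;
    ∫_0^3 8*x^3 dx = 162;  ∫_0^3 -2*x^2 dx = -18;  ∫_0^3 -4*x dx = -18;
    ∫_0^3 1 dx = 3.
  Sum: 8748/7 + 1458 + 4131/5 + 162 − 18 − 18 + 3 = 128202/35.
  ∫_0^3 u'(x)^2 dx = ∫_0^3 (36*x^4 + 72*x^3 + 60*x^2 + 24*x + 4) dx. Term by term:
    ∫_0^3 36*x^4 dx = 8748/5;  ∫_0^3 72*x^3 dx = 1458;  ∫_0^3 60*x^2 dx = 540;
    ∫_0^3 24*x dx = 108;  ∫_0^3 4 dx = 12.
  Sum: 8748/5 + 1458 + 540 + 108 + 12 = 19338/5.
Adding: ||u||_{H^1}^2 = 128202/35 + 19338/5 = 263568/35.


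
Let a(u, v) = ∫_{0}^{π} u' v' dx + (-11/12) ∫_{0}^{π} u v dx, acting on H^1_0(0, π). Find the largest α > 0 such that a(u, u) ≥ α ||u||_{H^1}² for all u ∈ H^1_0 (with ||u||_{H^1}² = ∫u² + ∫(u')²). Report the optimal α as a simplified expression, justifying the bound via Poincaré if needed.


α = 1/24

Coercivity of a(·,·) on H^1_0(0, π) means a(u, u) ≥ α ||u||_{H^1}² for every u ∈ H^1_0.
The interval has length L = π, and Poincaré/coercivity depend only on L. Here a(u, u) = ∫(u')² + (-11/12)·∫u².
Here c = -11/12 < 0 with |c| < (π/L)² = 1, so coercivity still holds. The condition a(u,u) ≥ α||u||_{H^1}² reads (1−α)∫(u')² ≥ (α−c)∫u². Any admissible α is ≤ 1 (rapidly oscillating u have ∫u²/∫(u')² → 0), and α = 1 would force 0 ≥ (1−c)∫u², impossible since c < 1; so 1−α > 0. By the sharp Poincaré inequality on H^1_0 of an interval of length L, ∫(u')² ≥ (π/L)²∫u² with equality for the first sine mode sin(π(x−x₀)/L) (x₀ the left endpoint), so the inequality holds for all u iff (1−α)(π/L)² ≥ α − c, i.e. α ≤ ((π/L)² + c)/((π/L)² + 1) = (1 + c(L/π)²)/(1 + (L/π)²). (Direct route, valid since c ≤ 0: Poincaré gives c∫u² ≥ c(L/π)²∫(u')², so a(u,u) ≥ (1 + c(L/π)²)∫(u')², while ||u||_{H^1}² ≤ (1 + (L/π)²)∫(u')²; dividing yields the same α.) With (π/L)² = 1 and c = -11/12, the largest admissible constant is α = ((π/L)² + c)/((π/L)² + 1).
Simplifying, α = 1/24.


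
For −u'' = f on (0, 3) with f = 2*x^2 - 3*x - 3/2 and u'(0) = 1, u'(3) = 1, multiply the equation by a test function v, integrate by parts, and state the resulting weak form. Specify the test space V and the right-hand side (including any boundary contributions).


V = H^1(0, 3) (v unrestricted at boundary; u is determined up to an additive constant); weak form: ∫_0^3 u'v' dx = ∫_0^3 (2*x^2 - 3*x - 3/2) v dx + v(3) − v(0) for all v ∈ V.

Multiply both sides by a test function v and integrate from 0 to 3:
  ∫_0^3 −u''(x) v(x) dx = ∫_0^3 f(x) v(x) dx.
Integrate the LHS by parts once:
  ∫_0^3 −u'' v dx = −[u'(x) v(x)]_0^3 + ∫_0^3 u'(x) v'(x) dx.
Thus ∫_0^3 u'(x) v'(x) dx = ∫_0^3 f(x) v(x) dx + [u'(x) v(x)]_0^3.
Choose V so that boundary terms are either known or forced to vanish.
u has inhomogeneous Neumann u'(0) = 1, u'(3) = 1. [u' v]_0^3 = (1)·v(3) − (1)·v(0) = v(3) − v(0). Take V = H^1(0, 3); boundary term becomes part of RHS.
Weak formulation: find u (satisfying any essential BC) such that ∫_0^3 u'(x) v'(x) dx = ∫_0^3 f v dx + v(3) − v(0) for all v ∈ V (Neumann data are natural BCs: they enter the RHS as boundary terms).
Substituting f(x) = 2*x^2 - 3*x - 3/2, the right-hand side is ∫_0^3 (2*x^2 - 3*x - 3/2) v dx + v(3) − v(0).
Compatibility check (pure Neumann): taking v ≡ 1 ∈ V gives 0 = ∫_0^3 f dx + (1) − (1), i.e. ∫_0^3 f dx must equal u'(0) − u'(3) = 0. Indeed ∫_0^3 (2*x^2 - 3*x - 3/2) dx = 0, so the data are compatible. The solution is then unique only up to an additive constant (fix it e.g. by requiring ∫_0^3 u dx = 0).


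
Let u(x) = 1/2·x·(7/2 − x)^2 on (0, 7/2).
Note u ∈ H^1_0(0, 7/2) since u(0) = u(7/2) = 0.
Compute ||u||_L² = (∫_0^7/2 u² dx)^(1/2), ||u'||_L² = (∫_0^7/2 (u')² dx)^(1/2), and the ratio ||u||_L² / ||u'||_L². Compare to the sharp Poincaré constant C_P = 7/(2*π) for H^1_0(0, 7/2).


||u||_L² / ||u'||_L² = sqrt(14)/4 < C_P = 7/(2*π).

u(x) = 1/2·x·(7/2 − x)^2, so u'(x) = (2*x - 7)*(6*x - 7)/8.
u(x) = 1/2·x·(7/2 − x)^2 vanishes at x = 0 and x = 7/2, so u ∈ H^1_0(0, 7/2). Differentiate via the product rule and integrate the resulting polynomials term by term.
  ∫_0^7/2 u² dx = ∫_0^7/2 (x^6/4 - 7*x^5/2 + 147*x^4/8 - 343*x^3/8 + 2401*x^2/64) dx. Term by term:
    ∫_0^7/2 x^6/4 dx = 117649/512;  ∫_0^7/2 -7*x^5/2 dx = -823543/768;  ∫_0^7/2 147*x^4/8 dx = 2470629/1280;
    ∫_0^7/2 -343*x^3/8 dx = -823543/512;  ∫_0^7/2 2401*x^2/64 dx = 823543/1536.
  Sum: 117649/512 − 823543/768 + 2470629/1280 − 823543/512 + 823543/1536 = 117649/7680.
  ∫_0^7/2 (u')² dx = ∫_0^7/2 (9*x^4/4 - 21*x^3 + 539*x^2/8 - 343*x/4 + 2401/64) dx. Term by term:
    ∫_0^7/2 9*x^4/4 dx = 151263/640;  ∫_0^7/2 -21*x^3 dx = -50421/64;  ∫_0^7/2 539*x^2/8 dx = 184877/192;
    ∫_0^7/2 -343*x/4 dx = -16807/32;  ∫_0^7/2 2401/64 dx = 16807/128.
  Sum: 151263/640 − 50421/64 + 184877/192 − 16807/32 + 16807/128 = 16807/960.
∫_0^7/2 u² dx = 117649/7680, so ||u||_L² = 343*sqrt(30)/480.
∫_0^7/2 (u')² dx = 16807/960, so ||u'||_L² = 49*sqrt(105)/120.
Ratio ||u||_L² / ||u'||_L² = sqrt(14)/4.
Sharp Poincaré constant on H^1_0(0, 7/2) is C_P = L/π = 7/(2*π), achieved by sin(2*π/7·x).
A polynomial bump cannot attain the sharp Poincaré constant (only the first sine eigenfunction does), so the ratio is strictly less than C_P, consistent with ||u||_L² ≤ C_P ||u'||_L².


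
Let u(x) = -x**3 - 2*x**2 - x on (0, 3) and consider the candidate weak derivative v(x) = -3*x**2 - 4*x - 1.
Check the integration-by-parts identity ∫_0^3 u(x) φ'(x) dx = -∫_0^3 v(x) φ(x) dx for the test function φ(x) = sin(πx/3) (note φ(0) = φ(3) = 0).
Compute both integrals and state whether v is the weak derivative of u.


LHS = -324/π^3 + 123/π, RHS = -324/π^3 + 123/π. Yes, v = u' weakly.

u(x) = -x**3 - 2*x**2 - x, classical derivative u'(x) = -3*x**2 - 4*x - 1.
φ(x) = sin(πx/3), so φ'(x) = π*cos(π*x/3)/3.
Note φ(0) = φ(3) = 0, so the boundary term u·φ vanishes.
LHS = ∫_0^3 u(x) φ'(x) dx = ∫_0^3 (-π*x^3*cos(π*x/3)/3 - 2*π*x^2*cos(π*x/3)/3 - π*x*cos(π*x/3)/3) dx. Term by term:
  ∫_0^3 -2*π*x^2*cos(π*x/3)/3 dx = 36/π;  ∫_0^3 -π*x*cos(π*x/3)/3 dx = 6/π;  ∫_0^3 -π*x^3*cos(π*x/3)/3 dx = -324/π^3 + 81/π.
Sum: 36/π + 6/π + -324/π^3 + 81/π = -324/π^3 + 123/π.
So LHS = -324/π^3 + 123/π.
∫_0^3 v(x) φ(x) dx = ∫_0^3 (-3*x^2*sin(π*x/3) - 4*x*sin(π*x/3) - sin(π*x/3)) dx. Term by term:
  ∫_0^3 -sin(π*x/3) dx = -6/π;  ∫_0^3 -4*x*sin(π*x/3) dx = -36/π;  ∫_0^3 -3*x^2*sin(π*x/3) dx = -81/π + 324/π^3.
Sum: -6/π − 36/π + -81/π + 324/π^3 = -123/π + 324/π^3.
So RHS = -∫_0^3 v(x) φ(x) dx = -324/π^3 + 123/π.
LHS = RHS, so the identity holds for this test φ.
Moreover u is smooth here and v(x) = u'(x) = -3*x**2 - 4*x - 1 pointwise, so the identity holds for every test function. Hence v is the weak derivative of u.


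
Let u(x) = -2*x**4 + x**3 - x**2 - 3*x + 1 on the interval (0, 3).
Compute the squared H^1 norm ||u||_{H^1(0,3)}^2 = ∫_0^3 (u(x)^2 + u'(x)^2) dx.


||u||_{H^1}^2 = 1739379/70

The H^1 norm (squared) on an interval (0, L) is
  ||u||_{H^1}^2 = ∫_0^L u(x)^2 dx + ∫_0^L u'(x)^2 dx.
Compute u'(x) = -8*x**3 + 3*x**2 - 2*x - 3.
Then u(x)^2 = 4*x**8 - 4*x**7 + 5*x**6 + 10*x**5 - 9*x**4 + 8*x**3 + 7*x**2 - 6*x + 1 and u'(x)^2 = 64*x**6 - 48*x**5 + 41*x**4 + 36*x**3 - 14*x**2 + 12*x + 9.
Integrate each monomial from 0 to 3 using ∫_0^3 c·x^n dx = c·3^(n+1)/(n+1):
  ∫_0^3 u(x)^2 dx = ∫_0^3 (4*x^8 - 4*x^7 + 5*x^6 + 10*x^5 - 9*x^4 + 8*x^3 + 7*x^2 - 6*x + 1) dx. Term by term:
    ∫_0^3 4*x^8 dx = 8748;  ∫_0^3 -4*x^7 dx = -6561/2;  ∫_0^3 5*x^6 dx = 10935/7;
    ∫_0^3 10*x^5 dx = 1215;  ∫_0^3 -9*x^4 dx = -2187/5;  ∫_0^3 8*x^3 dx = 162;
    ∫_0^3 7*x^2 dx = 63;  ∫_0^3 -6*x dx = -27;  ∫_0^3 1 dx = 3.
  Sum: 8748 − 6561/2 + 10935/7 + 1215 − 2187/5 + 162 + 63 − 27 + 3 = 560577/70.
  ∫_0^3 u'(x)^2 dx = ∫_0^3 (64*x^6 - 48*x^5 + 41*x^4 + 36*x^3 - 14*x^2 + 12*x + 9) dx. Term by term:
    ∫_0^3 64*x^6 dx = 139968/7;  ∫_0^3 -48*x^5 dx = -5832;  ∫_0^3 41*x^4 dx = 9963/5;
    ∫_0^3 36*x^3 dx = 729;  ∫_0^3 -14*x^2 dx = -126;  ∫_0^3 12*x dx = 54;
    ∫_0^3 9 dx = 27.
  Sum: 139968/7 − 5832 + 9963/5 + 729 − 126 + 54 + 27 = 589401/35.
Adding: ||u||_{H^1}^2 = 560577/70 + 589401/35 = 1739379/70.


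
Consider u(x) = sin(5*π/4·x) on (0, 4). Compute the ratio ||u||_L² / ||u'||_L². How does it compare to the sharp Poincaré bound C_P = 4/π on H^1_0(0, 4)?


||u||_L² / ||u'||_L² = 4/(5*π) < C_P = 4/π.

u(x) = sin(5*π/4·x), so u'(x) = 5*π*cos(5*π*x/4)/4.
Writing u(x) = A·sin(kπx/L) with A = 1 and k = 5, use ∫_0^L sin²(kπx/L) dx = L/2 and ∫_0^L cos²(kπx/L) dx = L/2.
u² = 1·sin²(5*π/4·x) and (u')² = 25*π^2/16·cos²(5*π/4·x), and each of sin², cos² integrates to L/2 = 2 over (0, 4).
∫_0^4 u² dx = 2, so ||u||_L² = sqrt(2).
∫_0^4 (u')² dx = 25*π^2/8, so ||u'||_L² = 5*sqrt(2)*π/4.
Ratio ||u||_L² / ||u'||_L² = 4/(5*π).
Sharp Poincaré constant on H^1_0(0, 4) is C_P = L/π = 4/π, achieved by sin(π/4·x).
This is the k = 5 harmonic; the ratio L/(kπ) is strictly less than C_P = L/π, consistent with the sharp inequality ||u||_L² ≤ C_P ||u'||_L².


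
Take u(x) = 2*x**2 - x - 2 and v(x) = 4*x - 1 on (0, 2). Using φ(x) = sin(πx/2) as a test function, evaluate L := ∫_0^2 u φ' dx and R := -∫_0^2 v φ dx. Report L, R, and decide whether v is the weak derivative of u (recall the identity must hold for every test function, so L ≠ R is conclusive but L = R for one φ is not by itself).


LHS = -12/π, RHS = -12/π. Yes, v = u' weakly.

u(x) = 2*x**2 - x - 2, classical derivative u'(x) = 4*x - 1.
φ(x) = sin(πx/2), so φ'(x) = π*cos(π*x/2)/2.
Note φ(0) = φ(2) = 0, so the boundary term u·φ vanishes.
LHS = ∫_0^2 u(x) φ'(x) dx = ∫_0^2 (π*x^2*cos(π*x/2) - π*x*cos(π*x/2)/2 - π*cos(π*x/2)) dx. Term by term:
  ∫_0^2 -π*cos(π*x/2) dx = 0;  ∫_0^2 π*x^2*cos(π*x/2) dx = -16/π;  ∫_0^2 -π*x*cos(π*x/2)/2 dx = 4/π.
Sum: 0 − 16/π + 4/π = -12/π.
So LHS = -12/π.
∫_0^2 v(x) φ(x) dx = ∫_0^2 (4*x*sin(π*x/2) - sin(π*x/2)) dx. Term by term:
  ∫_0^2 -sin(π*x/2) dx = -4/π;  ∫_0^2 4*x*sin(π*x/2) dx = 16/π.
Sum: -4/π + 16/π = 12/π.
So RHS = -∫_0^2 v(x) φ(x) dx = -12/π.
LHS = RHS, so the identity holds for this test φ.
Moreover u is smooth here and v(x) = u'(x) = 4*x - 1 pointwise, so the identity holds for every test function. Hence v is the weak derivative of u.


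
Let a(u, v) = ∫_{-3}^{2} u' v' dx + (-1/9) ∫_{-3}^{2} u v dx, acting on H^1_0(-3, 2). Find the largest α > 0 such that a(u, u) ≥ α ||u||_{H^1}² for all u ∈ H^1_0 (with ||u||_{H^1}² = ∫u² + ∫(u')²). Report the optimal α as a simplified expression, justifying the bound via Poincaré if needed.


α = (-25/9 + π^2)/(π^2 + 25)

Coercivity of a(·,·) on H^1_0(-3, 2) means a(u, u) ≥ α ||u||_{H^1}² for every u ∈ H^1_0.
The interval has length L = 5, and Poincaré/coercivity depend only on L. Here a(u, u) = ∫(u')² + (-1/9)·∫u².
Here c = -1/9 < 0 with |c| < (π/L)² = π^2/25, so coercivity still holds. The condition a(u,u) ≥ α||u||_{H^1}² reads (1−α)∫(u')² ≥ (α−c)∫u². Any admissible α is ≤ 1 (rapidly oscillating u have ∫u²/∫(u')² → 0), and α = 1 would force 0 ≥ (1−c)∫u², impossible since c < 1; so 1−α > 0. By the sharp Poincaré inequality on H^1_0 of an interval of length L, ∫(u')² ≥ (π/L)²∫u² with equality for the first sine mode sin(π(x−x₀)/L) (x₀ the left endpoint), so the inequality holds for all u iff (1−α)(π/L)² ≥ α − c, i.e. α ≤ ((π/L)² + c)/((π/L)² + 1) = (1 + c(L/π)²)/(1 + (L/π)²). (Direct route, valid since c ≤ 0: Poincaré gives c∫u² ≥ c(L/π)²∫(u')², so a(u,u) ≥ (1 + c(L/π)²)∫(u')², while ||u||_{H^1}² ≤ (1 + (L/π)²)∫(u')²; dividing yields the same α.) With (π/L)² = π^2/25 and c = -1/9, the largest admissible constant is α = ((π/L)² + c)/((π/L)² + 1).
Simplifying, α = (-25/9 + π^2)/(π^2 + 25).


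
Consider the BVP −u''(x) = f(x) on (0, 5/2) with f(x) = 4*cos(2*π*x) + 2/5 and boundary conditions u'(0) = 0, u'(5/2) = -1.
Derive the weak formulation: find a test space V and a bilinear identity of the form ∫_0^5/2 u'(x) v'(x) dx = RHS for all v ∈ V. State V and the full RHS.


V = H^1(0, 5/2) (v unrestricted at boundary; u is determined up to an additive constant); weak form: ∫_0^5/2 u'v' dx = ∫_0^5/2 (4*cos(2*π*x) + 2/5) v dx − v(5/2) for all v ∈ V.

Multiply both sides by a test function v and integrate from 0 to 5/2:
  ∫_0^5/2 −u''(x) v(x) dx = ∫_0^5/2 f(x) v(x) dx.
Integrate the LHS by parts once:
  ∫_0^5/2 −u'' v dx = −[u'(x) v(x)]_0^5/2 + ∫_0^5/2 u'(x) v'(x) dx.
Thus ∫_0^5/2 u'(x) v'(x) dx = ∫_0^5/2 f(x) v(x) dx + [u'(x) v(x)]_0^5/2.
Choose V so that boundary terms are either known or forced to vanish.
u has inhomogeneous Neumann u'(0) = 0, u'(5/2) = -1. [u' v]_0^5/2 = (-1)·v(5/2) − (0)·v(0) = − v(5/2). Take V = H^1(0, 5/2); boundary term becomes part of RHS.
Weak formulation: find u (satisfying any essential BC) such that ∫_0^5/2 u'(x) v'(x) dx = ∫_0^5/2 f v dx − v(5/2) for all v ∈ V (Neumann data are natural BCs: they enter the RHS as boundary terms).
Substituting f(x) = 4*cos(2*π*x) + 2/5, the right-hand side is ∫_0^5/2 (4*cos(2*π*x) + 2/5) v dx − v(5/2).
Compatibility check (pure Neumann): taking v ≡ 1 ∈ V gives 0 = ∫_0^5/2 f dx + (-1) − (0), i.e. ∫_0^5/2 f dx must equal u'(0) − u'(5/2) = 1. Indeed ∫_0^5/2 (4*cos(2*π*x) + 2/5) dx = 1, so the data are compatible. The solution is then unique only up to an additive constant (fix it e.g. by requiring ∫_0^5/2 u dx = 0).
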